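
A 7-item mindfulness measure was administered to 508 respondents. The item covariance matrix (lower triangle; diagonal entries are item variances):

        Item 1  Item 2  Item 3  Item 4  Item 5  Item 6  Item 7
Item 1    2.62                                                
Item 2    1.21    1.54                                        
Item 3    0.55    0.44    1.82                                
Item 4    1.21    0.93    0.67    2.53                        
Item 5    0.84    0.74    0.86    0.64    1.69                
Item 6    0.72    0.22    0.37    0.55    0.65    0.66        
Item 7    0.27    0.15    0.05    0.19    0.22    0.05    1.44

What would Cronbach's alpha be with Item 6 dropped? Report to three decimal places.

α = 0.728

Remaining items: Item 1, Item 2, Item 3, Item 4, Item 5, Item 7 (k = 6).
Σσ²ᵢ = 2.62 + 1.54 + 1.82 + 2.53 + 1.69 + 1.44 = 11.64
σ²_T = 11.64 + 2 × 8.97 = 29.58
α (item deleted) = (6/5)·(1 − 11.64/29.58) = 0.728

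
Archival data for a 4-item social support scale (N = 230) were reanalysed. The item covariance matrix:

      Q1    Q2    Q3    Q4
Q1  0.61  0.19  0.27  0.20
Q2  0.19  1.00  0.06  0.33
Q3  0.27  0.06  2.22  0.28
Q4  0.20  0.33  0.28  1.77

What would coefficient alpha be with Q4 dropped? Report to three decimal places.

α = 0.320

Remaining items: Q1, Q2, Q3 (k = 3).
Σσᵢ² = 0.61 + 1.00 + 2.22 = 3.83
σ²_total = 3.83 + 2 × 0.52 = 4.87
α (item deleted) = (3/2)·(1 − 3.83/4.87) = 0.320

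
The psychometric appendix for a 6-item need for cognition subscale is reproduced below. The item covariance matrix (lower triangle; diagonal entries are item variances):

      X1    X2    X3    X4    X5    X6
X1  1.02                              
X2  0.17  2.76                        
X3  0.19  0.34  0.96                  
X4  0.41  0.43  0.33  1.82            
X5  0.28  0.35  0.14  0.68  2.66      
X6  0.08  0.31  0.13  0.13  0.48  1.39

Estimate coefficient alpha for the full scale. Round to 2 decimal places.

α = 0.55

Σσ²ᵢ = 1.02 + 2.76 + 0.96 + 1.82 + 2.66 + 1.39 = 10.61
Sum of off-diagonal covariances = 4.45
σ²_total = 10.61 + 2 × 4.45 = 19.51
α = (k/(k−1))·(1 − Σσ²ᵢ/σ²_total) = (6/5)·(1 − 10.61/19.51) = 0.55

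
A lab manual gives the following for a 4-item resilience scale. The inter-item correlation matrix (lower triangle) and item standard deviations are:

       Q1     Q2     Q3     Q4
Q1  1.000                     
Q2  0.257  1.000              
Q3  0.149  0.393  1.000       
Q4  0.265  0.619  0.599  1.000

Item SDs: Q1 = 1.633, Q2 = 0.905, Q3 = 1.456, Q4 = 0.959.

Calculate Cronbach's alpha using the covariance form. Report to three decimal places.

α = 0.643

Σσ²ᵢ = 1.633² + 0.905² + 1.456² + 0.959² = 6.5253
Covariances σ_ij = r_ij · s_i · s_j:
  σ(Q1,Q2) = 0.257 × 1.633 × 0.905 = 0.3798
  σ(Q1,Q3) = 0.149 × 1.633 × 1.456 = 0.3543
  σ(Q1,Q4) = 0.265 × 1.633 × 0.959 = 0.4150
  σ(Q2,Q3) = 0.393 × 0.905 × 1.456 = 0.5178
  σ(Q2,Q4) = 0.619 × 0.905 × 0.959 = 0.5372
  σ(Q3,Q4) = 0.599 × 1.456 × 0.959 = 0.8364
σ²_T = Σσ²ᵢ + 2·Σσ_ij = 6.5253 + 2 × 3.0405 = 12.6063
α = (4/3)·(1 − 6.5253/12.6063) = 0.643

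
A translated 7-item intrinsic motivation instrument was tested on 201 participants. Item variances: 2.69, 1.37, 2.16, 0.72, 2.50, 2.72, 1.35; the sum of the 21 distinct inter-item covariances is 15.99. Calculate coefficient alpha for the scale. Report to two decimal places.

α = 0.82

Σσ²ᵢ = 2.69 + 1.37 + 2.16 + 0.72 + 2.50 + 2.72 + 1.35 = 13.51
Sum of distinct covariances = 15.99
Var(T) = Σσ²ᵢ + 2·Σcov = 13.51 + 2 × 15.99 = 45.49
α = (7/6)·(1 − 13.51/45.49) = 0.82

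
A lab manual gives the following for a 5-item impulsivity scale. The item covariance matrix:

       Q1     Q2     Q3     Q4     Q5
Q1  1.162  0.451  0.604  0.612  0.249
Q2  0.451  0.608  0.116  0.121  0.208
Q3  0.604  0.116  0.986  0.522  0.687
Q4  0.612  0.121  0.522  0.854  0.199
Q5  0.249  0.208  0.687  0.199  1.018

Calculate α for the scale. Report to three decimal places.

Σσᵢ² = 1.162 + 0.608 + 0.986 + 0.854 + 1.018 = 4.628
Σ_{i<j} σ_ij = 3.769
σ²_total = 4.628 + 2 × 3.769 = 12.166
α = (k/(k−1))·(1 − Σσᵢ²/σ²_total) = (5/4)·(1 − 4.628/12.166) = 0.774

α = 0.774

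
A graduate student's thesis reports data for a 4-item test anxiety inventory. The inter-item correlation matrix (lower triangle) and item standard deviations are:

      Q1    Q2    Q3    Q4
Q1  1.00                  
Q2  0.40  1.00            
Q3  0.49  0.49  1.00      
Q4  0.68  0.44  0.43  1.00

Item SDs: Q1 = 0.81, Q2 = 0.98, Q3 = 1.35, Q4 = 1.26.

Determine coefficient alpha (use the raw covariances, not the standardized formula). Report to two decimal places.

Σσ²ᵢ = 0.81² + 0.98² + 1.35² + 1.26² = 5.0266
Covariances σ_ij = r_ij · s_i · s_j:
  σ(Q1,Q2) = 0.40 × 0.81 × 0.98 = 0.3175
  σ(Q1,Q3) = 0.49 × 0.81 × 1.35 = 0.5358
  σ(Q1,Q4) = 0.68 × 0.81 × 1.26 = 0.6940
  σ(Q2,Q3) = 0.49 × 0.98 × 1.35 = 0.6483
  σ(Q2,Q4) = 0.44 × 0.98 × 1.26 = 0.5433
  σ(Q3,Q4) = 0.43 × 1.35 × 1.26 = 0.7314
σ²_T = Σσ²ᵢ + 2·Σσ_ij = 5.0266 + 2 × 3.4703 = 11.9672
α = (4/3)·(1 − 5.0266/11.9672) = 0.77

coefficient alpha = 0.77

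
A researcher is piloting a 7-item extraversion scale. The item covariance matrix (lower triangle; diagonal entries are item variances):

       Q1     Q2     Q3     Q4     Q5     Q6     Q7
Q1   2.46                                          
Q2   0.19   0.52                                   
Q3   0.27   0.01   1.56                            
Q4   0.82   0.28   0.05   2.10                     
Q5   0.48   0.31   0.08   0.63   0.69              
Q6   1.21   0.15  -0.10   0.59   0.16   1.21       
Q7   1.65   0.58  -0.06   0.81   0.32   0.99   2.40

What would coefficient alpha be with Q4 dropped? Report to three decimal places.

α = 0.702

Remaining items: Q1, Q2, Q3, Q5, Q6, Q7 (k = 6).
sum of item variances = 2.46 + 0.52 + 1.56 + 0.69 + 1.21 + 2.40 = 8.84
Var(T) = 8.84 + 2 × 6.24 = 21.32
α (item deleted) = (6/5)·(1 − 8.84/21.32) = 0.702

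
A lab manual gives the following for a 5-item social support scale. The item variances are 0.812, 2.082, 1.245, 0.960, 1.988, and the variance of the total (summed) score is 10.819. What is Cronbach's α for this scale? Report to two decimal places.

Σσᵢ² = 0.812 + 2.082 + 1.245 + 0.960 + 1.988 = 7.087
α = (k/(k−1))·(1 − Σσᵢ²/total variance) = (5/4)·(1 − 7.087/10.819) = 0.43

α = 0.43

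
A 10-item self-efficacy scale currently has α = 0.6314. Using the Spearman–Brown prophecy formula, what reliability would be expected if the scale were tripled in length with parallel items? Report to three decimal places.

predicted reliability = 0.837

Length factor m = 3
α' = m·α / (1 + (m−1)·α)
   = 3 × 0.6314 / (1 + (3 − 1) × 0.6314)
   = 1.8942 / 2.2628 = 0.837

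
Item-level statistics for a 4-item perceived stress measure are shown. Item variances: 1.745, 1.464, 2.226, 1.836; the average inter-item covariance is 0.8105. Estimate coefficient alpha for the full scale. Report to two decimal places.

coefficient alpha = 0.76

Σσ²ᵢ = 1.745 + 1.464 + 2.226 + 1.836 = 7.271
Sum of the 6 distinct covariances = 6 × 0.8105 = 4.8630
total variance = Σσ²ᵢ + 2·Σcov = 7.271 + 2 × 4.8630 = 16.9970
α = (4/3)·(1 − 7.271/16.9970) = 0.76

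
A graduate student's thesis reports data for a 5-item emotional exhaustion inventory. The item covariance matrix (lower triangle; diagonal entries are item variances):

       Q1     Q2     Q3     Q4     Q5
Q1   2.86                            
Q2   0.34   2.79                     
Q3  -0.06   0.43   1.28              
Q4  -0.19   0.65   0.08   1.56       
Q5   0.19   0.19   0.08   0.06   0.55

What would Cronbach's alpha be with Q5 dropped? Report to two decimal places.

Remaining items: Q1, Q2, Q3, Q4 (k = 4).
ΣVar(i) = 2.86 + 2.79 + 1.28 + 1.56 = 8.49
Var(T) = 8.49 + 2 × 1.25 = 10.99
α (item deleted) = (4/3)·(1 − 8.49/10.99) = 0.30

Cronbach's alpha = 0.30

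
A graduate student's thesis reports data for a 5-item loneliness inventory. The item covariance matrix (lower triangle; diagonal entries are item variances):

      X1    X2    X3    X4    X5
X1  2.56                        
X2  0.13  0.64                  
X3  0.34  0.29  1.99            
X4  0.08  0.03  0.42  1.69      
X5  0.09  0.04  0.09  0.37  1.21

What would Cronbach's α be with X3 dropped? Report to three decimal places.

Cronbach's α = 0.260

Remaining items: X1, X2, X4, X5 (k = 4).
Σσᵢ² = 2.56 + 0.64 + 1.69 + 1.21 = 6.10
σ²_T = 6.10 + 2 × 0.74 = 7.58
α (item deleted) = (4/3)·(1 − 6.10/7.58) = 0.260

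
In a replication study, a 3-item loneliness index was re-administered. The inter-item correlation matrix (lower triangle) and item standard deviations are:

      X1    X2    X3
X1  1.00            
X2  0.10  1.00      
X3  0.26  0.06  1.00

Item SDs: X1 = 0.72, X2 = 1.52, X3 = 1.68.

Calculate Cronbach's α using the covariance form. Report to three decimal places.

Cronbach's α = 0.254

Σσ²ᵢ = 0.72² + 1.52² + 1.68² = 5.6512
Covariances σ_ij = r_ij · s_i · s_j:
  σ(X1,X2) = 0.10 × 0.72 × 1.52 = 0.1094
  σ(X1,X3) = 0.26 × 0.72 × 1.68 = 0.3145
  σ(X2,X3) = 0.06 × 1.52 × 1.68 = 0.1532
σ²_T = Σσ²ᵢ + 2·Σσ_ij = 5.6512 + 2 × 0.5771 = 6.8054
α = (3/2)·(1 − 5.6512/6.8054) = 0.254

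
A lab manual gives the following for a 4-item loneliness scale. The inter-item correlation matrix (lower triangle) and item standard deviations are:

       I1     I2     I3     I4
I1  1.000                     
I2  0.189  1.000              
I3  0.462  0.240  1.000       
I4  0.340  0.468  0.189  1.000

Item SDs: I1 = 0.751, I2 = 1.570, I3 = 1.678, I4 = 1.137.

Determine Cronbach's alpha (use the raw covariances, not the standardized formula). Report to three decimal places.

α = 0.600

Σσ²ᵢ = 0.751² + 1.570² + 1.678² + 1.137² = 7.1374
Covariances σ_ij = r_ij · s_i · s_j:
  σ(I1,I2) = 0.189 × 0.751 × 1.570 = 0.2228
  σ(I1,I3) = 0.462 × 0.751 × 1.678 = 0.5822
  σ(I1,I4) = 0.340 × 0.751 × 1.137 = 0.2903
  σ(I2,I3) = 0.240 × 1.570 × 1.678 = 0.6323
  σ(I2,I4) = 0.468 × 1.570 × 1.137 = 0.8354
  σ(I3,I4) = 0.189 × 1.678 × 1.137 = 0.3606
σ²_T = Σσ²ᵢ + 2·Σσ_ij = 7.1374 + 2 × 2.9236 = 12.9846
α = (4/3)·(1 − 7.1374/12.9846) = 0.600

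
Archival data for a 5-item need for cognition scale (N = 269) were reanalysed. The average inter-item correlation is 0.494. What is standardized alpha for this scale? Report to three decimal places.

Standardized α = k·r̄ / (1 + (k−1)·r̄) = 5 × 0.494 / (1 + 4 × 0.494)
  = 2.4700 / 2.9760 = 0.830

α = 0.830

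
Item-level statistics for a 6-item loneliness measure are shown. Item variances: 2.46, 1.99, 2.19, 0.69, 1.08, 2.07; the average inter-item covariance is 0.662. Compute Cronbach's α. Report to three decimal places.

Σσ²ᵢ = 2.46 + 1.99 + 2.19 + 0.69 + 1.08 + 2.07 = 10.48
Sum of the 15 distinct covariances = 15 × 0.662 = 9.930
σ²_T = Σσ²ᵢ + 2·Σcov = 10.48 + 2 × 9.930 = 30.340
α = (6/5)·(1 − 10.48/30.340) = 0.785

α = 0.785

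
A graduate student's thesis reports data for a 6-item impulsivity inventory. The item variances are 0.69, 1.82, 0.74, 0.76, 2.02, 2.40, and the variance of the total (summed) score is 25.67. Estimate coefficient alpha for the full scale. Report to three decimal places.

α = 0.806

Σσᵢ² = 0.69 + 1.82 + 0.74 + 0.76 + 2.02 + 2.40 = 8.43
α = (k/(k−1))·(1 − Σσᵢ²/Var(T)) = (6/5)·(1 − 8.43/25.67) = 0.806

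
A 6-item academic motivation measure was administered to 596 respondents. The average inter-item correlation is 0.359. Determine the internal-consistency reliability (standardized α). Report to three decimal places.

α = 0.771

Standardized α = k·r̄ / (1 + (k−1)·r̄) = 6 × 0.359 / (1 + 5 × 0.359)
  = 2.1540 / 2.7950 = 0.771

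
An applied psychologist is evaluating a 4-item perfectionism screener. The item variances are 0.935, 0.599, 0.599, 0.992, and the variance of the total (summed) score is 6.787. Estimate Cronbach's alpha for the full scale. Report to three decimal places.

Σσ²ᵢ = 0.935 + 0.599 + 0.599 + 0.992 = 3.125
α = (k/(k−1))·(1 − Σσ²ᵢ/total variance) = (4/3)·(1 − 3.125/6.787) = 0.719

Cronbach's alpha = 0.719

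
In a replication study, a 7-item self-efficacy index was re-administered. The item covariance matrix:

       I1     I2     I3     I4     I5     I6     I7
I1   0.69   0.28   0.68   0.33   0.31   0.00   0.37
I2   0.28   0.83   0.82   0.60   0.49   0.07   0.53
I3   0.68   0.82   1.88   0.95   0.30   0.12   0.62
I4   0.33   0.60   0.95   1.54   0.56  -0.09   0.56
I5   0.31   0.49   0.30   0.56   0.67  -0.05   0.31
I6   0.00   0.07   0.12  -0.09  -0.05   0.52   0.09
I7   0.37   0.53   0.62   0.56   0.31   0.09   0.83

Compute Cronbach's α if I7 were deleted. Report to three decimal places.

α = 0.764

Remaining items: I1, I2, I3, I4, I5, I6 (k = 6).
Σσ²ᵢ = 0.69 + 0.83 + 1.88 + 1.54 + 0.67 + 0.52 = 6.13
total variance = 6.13 + 2 × 5.37 = 16.87
α (item deleted) = (6/5)·(1 − 6.13/16.87) = 0.764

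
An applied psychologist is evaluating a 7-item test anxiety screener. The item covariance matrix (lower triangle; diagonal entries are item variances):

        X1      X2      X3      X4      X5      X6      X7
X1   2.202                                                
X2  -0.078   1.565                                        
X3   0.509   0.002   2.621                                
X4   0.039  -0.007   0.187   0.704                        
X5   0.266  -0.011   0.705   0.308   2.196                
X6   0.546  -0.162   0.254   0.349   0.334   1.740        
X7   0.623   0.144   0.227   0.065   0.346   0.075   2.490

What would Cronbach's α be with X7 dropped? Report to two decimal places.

α = 0.44

Remaining items: X1, X2, X3, X4, X5, X6 (k = 6).
Σσᵢ² = 2.202 + 1.565 + 2.621 + 0.704 + 2.196 + 1.740 = 11.028
Var(T) = 11.028 + 2 × 3.241 = 17.510
α (item deleted) = (6/5)·(1 − 11.028/17.510) = 0.44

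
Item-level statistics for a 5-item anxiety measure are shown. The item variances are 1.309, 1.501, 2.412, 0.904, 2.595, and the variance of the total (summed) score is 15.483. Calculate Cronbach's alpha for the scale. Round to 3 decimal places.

α = 0.546

ΣVar(i) = 1.309 + 1.501 + 2.412 + 0.904 + 2.595 = 8.721
α = (k/(k−1))·(1 − ΣVar(i)/total variance) = (5/4)·(1 − 8.721/15.483) = 0.546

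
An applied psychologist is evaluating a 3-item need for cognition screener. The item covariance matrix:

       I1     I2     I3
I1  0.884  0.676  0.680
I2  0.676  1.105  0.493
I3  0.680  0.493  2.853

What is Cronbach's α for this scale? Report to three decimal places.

α = 0.650

ΣVar(i) = 0.884 + 1.105 + 2.853 = 4.842
Sum of off-diagonal covariances = 1.849
σ²_total = 4.842 + 2 × 1.849 = 8.540
α = (k/(k−1))·(1 − ΣVar(i)/σ²_total) = (3/2)·(1 − 4.842/8.540) = 0.650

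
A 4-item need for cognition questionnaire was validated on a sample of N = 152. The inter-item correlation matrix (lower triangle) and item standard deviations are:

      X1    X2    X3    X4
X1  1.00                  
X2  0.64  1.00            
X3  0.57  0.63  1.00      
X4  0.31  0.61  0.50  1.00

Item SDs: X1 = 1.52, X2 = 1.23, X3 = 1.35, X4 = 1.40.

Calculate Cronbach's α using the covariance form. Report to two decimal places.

Σσ²ᵢ = 1.52² + 1.23² + 1.35² + 1.40² = 7.6058
Covariances σ_ij = r_ij · s_i · s_j:
  σ(X1,X2) = 0.64 × 1.52 × 1.23 = 1.1965
  σ(X1,X3) = 0.57 × 1.52 × 1.35 = 1.1696
  σ(X1,X4) = 0.31 × 1.52 × 1.40 = 0.6597
  σ(X2,X3) = 0.63 × 1.23 × 1.35 = 1.0461
  σ(X2,X4) = 0.61 × 1.23 × 1.40 = 1.0504
  σ(X3,X4) = 0.50 × 1.35 × 1.40 = 0.9450
σ²_T = Σσ²ᵢ + 2·Σσ_ij = 7.6058 + 2 × 6.0673 = 19.7404
α = (4/3)·(1 − 7.6058/19.7404) = 0.82

Cronbach's α = 0.82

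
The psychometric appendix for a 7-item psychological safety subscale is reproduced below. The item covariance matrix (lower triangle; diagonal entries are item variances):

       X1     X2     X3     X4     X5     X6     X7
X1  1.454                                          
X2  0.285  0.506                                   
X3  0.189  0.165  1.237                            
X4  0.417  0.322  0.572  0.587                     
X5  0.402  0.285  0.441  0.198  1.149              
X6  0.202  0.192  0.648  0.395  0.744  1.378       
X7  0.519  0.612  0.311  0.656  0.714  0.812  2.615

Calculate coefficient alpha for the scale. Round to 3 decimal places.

ΣVar(i) = 1.454 + 0.506 + 1.237 + 0.587 + 1.149 + 1.378 + 2.615 = 8.926
Sum of the distinct covariances = 9.081
σ²_total = 8.926 + 2 × 9.081 = 27.088
α = (k/(k−1))·(1 − ΣVar(i)/σ²_total) = (7/6)·(1 − 8.926/27.088) = 0.782

coefficient alpha = 0.782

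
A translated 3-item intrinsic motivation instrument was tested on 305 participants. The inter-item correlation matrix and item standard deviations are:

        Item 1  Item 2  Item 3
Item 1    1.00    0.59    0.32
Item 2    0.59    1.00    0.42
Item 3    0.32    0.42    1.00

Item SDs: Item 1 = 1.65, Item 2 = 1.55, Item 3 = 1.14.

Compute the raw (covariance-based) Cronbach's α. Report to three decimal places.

Σσ²ᵢ = 1.65² + 1.55² + 1.14² = 6.4246
Covariances σ_ij = r_ij · s_i · s_j:
  σ(Item 1,Item 2) = 0.59 × 1.65 × 1.55 = 1.5089
  σ(Item 1,Item 3) = 0.32 × 1.65 × 1.14 = 0.6019
  σ(Item 2,Item 3) = 0.42 × 1.55 × 1.14 = 0.7421
σ²_T = Σσ²ᵢ + 2·Σσ_ij = 6.4246 + 2 × 2.8529 = 12.1304
α = (3/2)·(1 − 6.4246/12.1304) = 0.706

Cronbach's α = 0.706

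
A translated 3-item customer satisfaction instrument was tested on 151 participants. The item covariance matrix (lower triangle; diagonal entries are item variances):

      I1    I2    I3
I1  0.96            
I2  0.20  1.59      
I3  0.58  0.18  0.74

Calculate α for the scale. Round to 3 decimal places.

α = 0.553

Σσ²ᵢ = 0.96 + 1.59 + 0.74 = 3.29
Sum of off-diagonal covariances = 0.96
σ²_T = 3.29 + 2 × 0.96 = 5.21
α = (k/(k−1))·(1 − Σσ²ᵢ/σ²_T) = (3/2)·(1 − 3.29/5.21) = 0.553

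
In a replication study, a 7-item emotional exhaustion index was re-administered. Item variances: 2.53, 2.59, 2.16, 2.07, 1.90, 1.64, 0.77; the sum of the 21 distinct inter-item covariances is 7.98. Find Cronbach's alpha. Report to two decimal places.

Σσᵢ² = 2.53 + 2.59 + 2.16 + 2.07 + 1.90 + 1.64 + 0.77 = 13.66
Sum of distinct covariances = 7.98
total variance = Σσᵢ² + 2·Σcov = 13.66 + 2 × 7.98 = 29.62
α = (7/6)·(1 − 13.66/29.62) = 0.63

α = 0.63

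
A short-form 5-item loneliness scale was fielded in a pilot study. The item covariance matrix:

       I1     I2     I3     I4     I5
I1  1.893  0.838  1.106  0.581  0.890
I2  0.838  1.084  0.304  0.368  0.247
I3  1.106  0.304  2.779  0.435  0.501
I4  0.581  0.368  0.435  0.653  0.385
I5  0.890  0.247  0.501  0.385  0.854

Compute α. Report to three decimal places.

ΣVar(i) = 1.893 + 1.084 + 2.779 + 0.653 + 0.854 = 7.263
Sum of the distinct covariances = 5.655
σ²_total = 7.263 + 2 × 5.655 = 18.573
α = (k/(k−1))·(1 − ΣVar(i)/σ²_total) = (5/4)·(1 − 7.263/18.573) = 0.761

α = 0.761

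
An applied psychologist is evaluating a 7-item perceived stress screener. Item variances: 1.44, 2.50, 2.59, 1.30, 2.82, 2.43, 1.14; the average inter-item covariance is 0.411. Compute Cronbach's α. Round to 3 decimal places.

Cronbach's α = 0.640

sum of item variances = 1.44 + 2.50 + 2.59 + 1.30 + 2.82 + 2.43 + 1.14 = 14.22
Sum of the 21 distinct covariances = 21 × 0.411 = 8.631
total variance = sum of item variances + 2·Σcov = 14.22 + 2 × 8.631 = 31.482
α = (7/6)·(1 − 14.22/31.482) = 0.640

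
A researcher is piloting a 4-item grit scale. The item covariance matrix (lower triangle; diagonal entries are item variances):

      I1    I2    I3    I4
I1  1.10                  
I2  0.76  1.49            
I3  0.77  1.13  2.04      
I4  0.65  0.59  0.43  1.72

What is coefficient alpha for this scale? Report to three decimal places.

Σσ²ᵢ = 1.10 + 1.49 + 2.04 + 1.72 = 6.35
Sum of the distinct covariances = 4.33
σ²_T = 6.35 + 2 × 4.33 = 15.01
α = (k/(k−1))·(1 − Σσ²ᵢ/σ²_T) = (4/3)·(1 − 6.35/15.01) = 0.769

coefficient alpha = 0.769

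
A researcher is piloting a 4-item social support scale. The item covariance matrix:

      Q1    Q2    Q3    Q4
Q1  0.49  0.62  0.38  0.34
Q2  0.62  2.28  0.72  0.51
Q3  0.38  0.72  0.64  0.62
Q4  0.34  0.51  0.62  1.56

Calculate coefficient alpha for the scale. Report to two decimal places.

Σσ²ᵢ = 0.49 + 2.28 + 0.64 + 1.56 = 4.97
Sum of the distinct covariances = 3.19
Var(T) = 4.97 + 2 × 3.19 = 11.35
α = (k/(k−1))·(1 − Σσ²ᵢ/Var(T)) = (4/3)·(1 − 4.97/11.35) = 0.75

α = 0.75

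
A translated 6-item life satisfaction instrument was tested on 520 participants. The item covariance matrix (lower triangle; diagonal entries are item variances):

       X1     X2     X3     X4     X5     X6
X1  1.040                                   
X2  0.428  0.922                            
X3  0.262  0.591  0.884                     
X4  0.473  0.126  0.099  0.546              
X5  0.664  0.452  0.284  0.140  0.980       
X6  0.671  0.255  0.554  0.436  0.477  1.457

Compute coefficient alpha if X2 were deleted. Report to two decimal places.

coefficient alpha = 0.78

Remaining items: X1, X3, X4, X5, X6 (k = 5).
Σσᵢ² = 1.040 + 0.884 + 0.546 + 0.980 + 1.457 = 4.907
σ²_total = 4.907 + 2 × 4.060 = 13.027
α (item deleted) = (5/4)·(1 − 4.907/13.027) = 0.78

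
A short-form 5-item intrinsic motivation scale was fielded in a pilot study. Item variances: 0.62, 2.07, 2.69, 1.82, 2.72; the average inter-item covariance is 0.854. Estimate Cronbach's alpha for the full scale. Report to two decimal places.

Σσᵢ² = 0.62 + 2.07 + 2.69 + 1.82 + 2.72 = 9.92
Sum of the 10 distinct covariances = 10 × 0.854 = 8.540
σ²_total = Σσᵢ² + 2·Σcov = 9.92 + 2 × 8.540 = 27.000
α = (5/4)·(1 − 9.92/27.000) = 0.79

α = 0.79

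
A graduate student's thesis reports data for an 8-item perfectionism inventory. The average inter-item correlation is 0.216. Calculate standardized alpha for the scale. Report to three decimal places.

Standardized α = k·r̄ / (1 + (k−1)·r̄) = 8 × 0.216 / (1 + 7 × 0.216)
  = 1.7280 / 2.5120 = 0.688

α = 0.688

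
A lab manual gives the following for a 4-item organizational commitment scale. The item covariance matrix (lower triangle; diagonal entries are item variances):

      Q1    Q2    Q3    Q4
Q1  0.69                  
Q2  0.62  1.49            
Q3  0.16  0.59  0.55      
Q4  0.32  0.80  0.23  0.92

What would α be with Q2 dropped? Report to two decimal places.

Remaining items: Q1, Q3, Q4 (k = 3).
Σσ²ᵢ = 0.69 + 0.55 + 0.92 = 2.16
total variance = 2.16 + 2 × 0.71 = 3.58
α (item deleted) = (3/2)·(1 − 2.16/3.58) = 0.59

α = 0.59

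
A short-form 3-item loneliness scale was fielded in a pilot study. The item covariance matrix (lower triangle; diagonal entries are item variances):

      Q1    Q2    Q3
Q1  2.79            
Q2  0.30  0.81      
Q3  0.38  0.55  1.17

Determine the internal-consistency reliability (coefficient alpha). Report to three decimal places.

Σσ²ᵢ = 2.79 + 0.81 + 1.17 = 4.77
Sum of the distinct covariances = 1.23
total variance = 4.77 + 2 × 1.23 = 7.23
α = (k/(k−1))·(1 − Σσ²ᵢ/total variance) = (3/2)·(1 − 4.77/7.23) = 0.510

coefficient alpha = 0.510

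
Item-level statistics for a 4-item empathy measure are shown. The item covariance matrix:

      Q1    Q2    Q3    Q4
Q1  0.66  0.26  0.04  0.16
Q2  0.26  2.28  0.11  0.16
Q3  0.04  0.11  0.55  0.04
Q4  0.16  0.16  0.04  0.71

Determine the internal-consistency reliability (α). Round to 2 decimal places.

ΣVar(i) = 0.66 + 2.28 + 0.55 + 0.71 = 4.20
Sum of off-diagonal covariances = 0.77
σ²_total = 4.20 + 2 × 0.77 = 5.74
α = (k/(k−1))·(1 − ΣVar(i)/σ²_total) = (4/3)·(1 − 4.20/5.74) = 0.36

α = 0.36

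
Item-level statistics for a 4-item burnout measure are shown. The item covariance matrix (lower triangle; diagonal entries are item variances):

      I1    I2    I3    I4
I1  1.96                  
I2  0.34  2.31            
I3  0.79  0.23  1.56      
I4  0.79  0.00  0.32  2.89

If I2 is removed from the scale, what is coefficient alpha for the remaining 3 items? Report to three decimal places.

coefficient alpha = 0.558

Remaining items: I1, I3, I4 (k = 3).
Σσᵢ² = 1.96 + 1.56 + 2.89 = 6.41
total variance = 6.41 + 2 × 1.90 = 10.21
α (item deleted) = (3/2)·(1 − 6.41/10.21) = 0.558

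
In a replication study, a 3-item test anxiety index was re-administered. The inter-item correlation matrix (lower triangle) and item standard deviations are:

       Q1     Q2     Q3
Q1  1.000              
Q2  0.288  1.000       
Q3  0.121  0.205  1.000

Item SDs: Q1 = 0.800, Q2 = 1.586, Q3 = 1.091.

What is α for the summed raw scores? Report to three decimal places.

Σσ²ᵢ = 0.800² + 1.586² + 1.091² = 4.3457
Covariances σ_ij = r_ij · s_i · s_j:
  σ(Q1,Q2) = 0.288 × 0.800 × 1.586 = 0.3654
  σ(Q1,Q3) = 0.121 × 0.800 × 1.091 = 0.1056
  σ(Q2,Q3) = 0.205 × 1.586 × 1.091 = 0.3547
σ²_T = Σσ²ᵢ + 2·Σσ_ij = 4.3457 + 2 × 0.8257 = 5.9971
α = (3/2)·(1 − 4.3457/5.9971) = 0.413

α = 0.413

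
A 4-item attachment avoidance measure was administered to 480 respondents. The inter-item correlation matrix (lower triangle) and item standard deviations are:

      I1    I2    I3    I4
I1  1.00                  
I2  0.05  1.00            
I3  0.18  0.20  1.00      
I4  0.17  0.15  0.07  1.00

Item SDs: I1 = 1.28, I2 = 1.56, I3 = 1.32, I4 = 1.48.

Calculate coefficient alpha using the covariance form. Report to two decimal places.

coefficient alpha = 0.38

Σσ²ᵢ = 1.28² + 1.56² + 1.32² + 1.48² = 8.0048
Covariances σ_ij = r_ij · s_i · s_j:
  σ(I1,I2) = 0.05 × 1.28 × 1.56 = 0.0998
  σ(I1,I3) = 0.18 × 1.28 × 1.32 = 0.3041
  σ(I1,I4) = 0.17 × 1.28 × 1.48 = 0.3220
  σ(I2,I3) = 0.20 × 1.56 × 1.32 = 0.4118
  σ(I2,I4) = 0.15 × 1.56 × 1.48 = 0.3463
  σ(I3,I4) = 0.07 × 1.32 × 1.48 = 0.1368
σ²_T = Σσ²ᵢ + 2·Σσ_ij = 8.0048 + 2 × 1.6208 = 11.2464
α = (4/3)·(1 − 8.0048/11.2464) = 0.38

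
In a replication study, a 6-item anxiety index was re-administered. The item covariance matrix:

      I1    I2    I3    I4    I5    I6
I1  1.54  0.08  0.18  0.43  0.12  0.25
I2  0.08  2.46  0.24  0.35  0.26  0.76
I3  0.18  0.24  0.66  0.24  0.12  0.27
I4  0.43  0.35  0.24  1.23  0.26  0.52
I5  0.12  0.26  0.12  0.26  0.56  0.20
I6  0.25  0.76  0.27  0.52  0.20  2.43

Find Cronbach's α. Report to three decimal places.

Cronbach's α = 0.589

sum of item variances = 1.54 + 2.46 + 0.66 + 1.23 + 0.56 + 2.43 = 8.88
Sum of off-diagonal covariances = 4.28
total variance = 8.88 + 2 × 4.28 = 17.44
α = (k/(k−1))·(1 − sum of item variances/total variance) = (6/5)·(1 − 8.88/17.44) = 0.589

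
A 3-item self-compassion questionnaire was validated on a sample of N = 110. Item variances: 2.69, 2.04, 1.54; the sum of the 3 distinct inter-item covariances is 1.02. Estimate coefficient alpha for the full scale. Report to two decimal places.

ΣVar(i) = 2.69 + 2.04 + 1.54 = 6.27
Sum of distinct covariances = 1.02
σ²_total = ΣVar(i) + 2·Σcov = 6.27 + 2 × 1.02 = 8.31
α = (3/2)·(1 − 6.27/8.31) = 0.37

coefficient alpha = 0.37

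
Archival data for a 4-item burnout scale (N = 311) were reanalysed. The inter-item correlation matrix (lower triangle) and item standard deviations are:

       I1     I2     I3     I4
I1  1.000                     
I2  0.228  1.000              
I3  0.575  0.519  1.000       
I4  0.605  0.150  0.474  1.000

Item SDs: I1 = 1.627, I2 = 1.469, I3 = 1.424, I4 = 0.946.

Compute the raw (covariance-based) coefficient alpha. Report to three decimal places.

α = 0.735

Σσ²ᵢ = 1.627² + 1.469² + 1.424² + 0.946² = 7.7278
Covariances σ_ij = r_ij · s_i · s_j:
  σ(I1,I2) = 0.228 × 1.627 × 1.469 = 0.5449
  σ(I1,I3) = 0.575 × 1.627 × 1.424 = 1.3322
  σ(I1,I4) = 0.605 × 1.627 × 0.946 = 0.9312
  σ(I2,I3) = 0.519 × 1.469 × 1.424 = 1.0857
  σ(I2,I4) = 0.150 × 1.469 × 0.946 = 0.2085
  σ(I3,I4) = 0.474 × 1.424 × 0.946 = 0.6385
σ²_T = Σσ²ᵢ + 2·Σσ_ij = 7.7278 + 2 × 4.7410 = 17.2098
α = (4/3)·(1 − 7.7278/17.2098) = 0.735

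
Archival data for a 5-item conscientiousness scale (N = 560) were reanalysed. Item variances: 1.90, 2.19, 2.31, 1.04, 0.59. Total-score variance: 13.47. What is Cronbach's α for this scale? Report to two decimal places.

Cronbach's α = 0.50

Σσ²ᵢ = 1.90 + 2.19 + 2.31 + 1.04 + 0.59 = 8.03
α = (k/(k−1))·(1 − Σσ²ᵢ/σ²_total) = (5/4)·(1 − 8.03/13.47) = 0.50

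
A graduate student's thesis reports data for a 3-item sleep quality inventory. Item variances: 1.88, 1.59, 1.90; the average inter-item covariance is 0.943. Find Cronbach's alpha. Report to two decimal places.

α = 0.77

Σσ²ᵢ = 1.88 + 1.59 + 1.90 = 5.37
Sum of the 3 distinct covariances = 3 × 0.943 = 2.829
total variance = Σσ²ᵢ + 2·Σcov = 5.37 + 2 × 2.829 = 11.028
α = (3/2)·(1 − 5.37/11.028) = 0.77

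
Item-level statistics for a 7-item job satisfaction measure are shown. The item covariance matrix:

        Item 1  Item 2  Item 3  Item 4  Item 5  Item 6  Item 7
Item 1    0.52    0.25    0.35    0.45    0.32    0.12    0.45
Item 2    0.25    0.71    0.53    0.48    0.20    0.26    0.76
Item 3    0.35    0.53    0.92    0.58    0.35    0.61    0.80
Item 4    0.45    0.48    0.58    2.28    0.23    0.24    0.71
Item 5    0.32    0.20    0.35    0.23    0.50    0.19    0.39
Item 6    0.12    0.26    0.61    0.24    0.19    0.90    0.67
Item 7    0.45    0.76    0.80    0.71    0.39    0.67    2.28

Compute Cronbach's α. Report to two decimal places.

Cronbach's α = 0.80

Σσᵢ² = 0.52 + 0.71 + 0.92 + 2.28 + 0.50 + 0.90 + 2.28 = 8.11
Σ_{i<j} σ_ij = 8.94
total variance = 8.11 + 2 × 8.94 = 25.99
α = (k/(k−1))·(1 − Σσᵢ²/total variance) = (7/6)·(1 − 8.11/25.99) = 0.80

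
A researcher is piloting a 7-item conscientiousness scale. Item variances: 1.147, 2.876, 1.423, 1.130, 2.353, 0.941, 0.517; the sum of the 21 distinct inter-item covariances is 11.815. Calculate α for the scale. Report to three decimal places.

α = 0.810

Σσᵢ² = 1.147 + 2.876 + 1.423 + 1.130 + 2.353 + 0.941 + 0.517 = 10.387
Sum of distinct covariances = 11.815
σ²_total = Σσᵢ² + 2·Σcov = 10.387 + 2 × 11.815 = 34.017
α = (7/6)·(1 − 10.387/34.017) = 0.810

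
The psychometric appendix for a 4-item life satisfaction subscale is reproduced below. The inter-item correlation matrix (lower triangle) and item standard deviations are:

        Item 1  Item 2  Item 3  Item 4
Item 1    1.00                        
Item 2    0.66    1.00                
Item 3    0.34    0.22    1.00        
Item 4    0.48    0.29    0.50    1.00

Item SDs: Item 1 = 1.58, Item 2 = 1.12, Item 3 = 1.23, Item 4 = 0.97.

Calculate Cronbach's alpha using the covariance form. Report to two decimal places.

Σσ²ᵢ = 1.58² + 1.12² + 1.23² + 0.97² = 6.2046
Covariances σ_ij = r_ij · s_i · s_j:
  σ(Item 1,Item 2) = 0.66 × 1.58 × 1.12 = 1.1679
  σ(Item 1,Item 3) = 0.34 × 1.58 × 1.23 = 0.6608
  σ(Item 1,Item 4) = 0.48 × 1.58 × 0.97 = 0.7356
  σ(Item 2,Item 3) = 0.22 × 1.12 × 1.23 = 0.3031
  σ(Item 2,Item 4) = 0.29 × 1.12 × 0.97 = 0.3151
  σ(Item 3,Item 4) = 0.50 × 1.23 × 0.97 = 0.5966
σ²_T = Σσ²ᵢ + 2·Σσ_ij = 6.2046 + 2 × 3.7791 = 13.7628
α = (4/3)·(1 − 6.2046/13.7628) = 0.73

α = 0.73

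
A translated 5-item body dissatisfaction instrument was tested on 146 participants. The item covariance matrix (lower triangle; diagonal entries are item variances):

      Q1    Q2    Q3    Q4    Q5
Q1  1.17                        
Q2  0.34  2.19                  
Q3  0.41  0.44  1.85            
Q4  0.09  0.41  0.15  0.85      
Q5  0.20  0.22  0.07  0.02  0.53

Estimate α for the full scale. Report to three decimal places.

α = 0.520

Σσᵢ² = 1.17 + 2.19 + 1.85 + 0.85 + 0.53 = 6.59
Sum of off-diagonal covariances = 2.35
total variance = 6.59 + 2 × 2.35 = 11.29
α = (k/(k−1))·(1 − Σσᵢ²/total variance) = (5/4)·(1 − 6.59/11.29) = 0.520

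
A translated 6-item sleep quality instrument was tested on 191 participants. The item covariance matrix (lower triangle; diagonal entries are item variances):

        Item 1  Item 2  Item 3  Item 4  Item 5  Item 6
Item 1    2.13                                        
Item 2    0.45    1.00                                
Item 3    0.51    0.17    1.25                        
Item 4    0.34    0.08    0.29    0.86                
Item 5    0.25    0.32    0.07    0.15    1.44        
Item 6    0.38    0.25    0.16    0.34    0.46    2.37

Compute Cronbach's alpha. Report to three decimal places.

ΣVar(i) = 2.13 + 1.00 + 1.25 + 0.86 + 1.44 + 2.37 = 9.05
Σ_{i<j} σ_ij = 4.22
σ²_total = 9.05 + 2 × 4.22 = 17.49
α = (k/(k−1))·(1 − ΣVar(i)/σ²_total) = (6/5)·(1 − 9.05/17.49) = 0.579

α = 0.579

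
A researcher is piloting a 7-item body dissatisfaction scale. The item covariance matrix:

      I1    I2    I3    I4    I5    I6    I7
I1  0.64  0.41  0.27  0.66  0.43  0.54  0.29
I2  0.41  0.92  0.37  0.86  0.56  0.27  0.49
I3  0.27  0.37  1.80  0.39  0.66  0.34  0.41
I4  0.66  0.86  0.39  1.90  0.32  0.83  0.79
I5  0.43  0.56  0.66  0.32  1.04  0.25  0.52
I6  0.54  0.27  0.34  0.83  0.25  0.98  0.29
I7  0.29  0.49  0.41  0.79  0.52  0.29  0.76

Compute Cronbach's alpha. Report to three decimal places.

Cronbach's alpha = 0.831

ΣVar(i) = 0.64 + 0.92 + 1.80 + 1.90 + 1.04 + 0.98 + 0.76 = 8.04
Sum of off-diagonal covariances = 9.95
total variance = 8.04 + 2 × 9.95 = 27.94
α = (k/(k−1))·(1 − ΣVar(i)/total variance) = (7/6)·(1 − 8.04/27.94) = 0.831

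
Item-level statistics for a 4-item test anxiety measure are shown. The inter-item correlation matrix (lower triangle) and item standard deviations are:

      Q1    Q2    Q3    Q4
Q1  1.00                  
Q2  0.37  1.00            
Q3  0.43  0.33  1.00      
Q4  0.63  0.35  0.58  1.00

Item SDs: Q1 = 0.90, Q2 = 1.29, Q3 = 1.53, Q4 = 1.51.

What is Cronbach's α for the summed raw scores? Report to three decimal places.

Cronbach's α = 0.749

Σσ²ᵢ = 0.90² + 1.29² + 1.53² + 1.51² = 7.0951
Covariances σ_ij = r_ij · s_i · s_j:
  σ(Q1,Q2) = 0.37 × 0.90 × 1.29 = 0.4296
  σ(Q1,Q3) = 0.43 × 0.90 × 1.53 = 0.5921
  σ(Q1,Q4) = 0.63 × 0.90 × 1.51 = 0.8562
  σ(Q2,Q3) = 0.33 × 1.29 × 1.53 = 0.6513
  σ(Q2,Q4) = 0.35 × 1.29 × 1.51 = 0.6818
  σ(Q3,Q4) = 0.58 × 1.53 × 1.51 = 1.3400
σ²_T = Σσ²ᵢ + 2·Σσ_ij = 7.0951 + 2 × 4.5510 = 16.1971
α = (4/3)·(1 − 7.0951/16.1971) = 0.749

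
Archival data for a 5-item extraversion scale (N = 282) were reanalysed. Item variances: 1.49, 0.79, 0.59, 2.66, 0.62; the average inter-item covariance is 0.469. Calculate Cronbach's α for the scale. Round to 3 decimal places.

Cronbach's α = 0.755

Σσᵢ² = 1.49 + 0.79 + 0.59 + 2.66 + 0.62 = 6.15
Sum of the 10 distinct covariances = 10 × 0.469 = 4.690
σ²_total = Σσᵢ² + 2·Σcov = 6.15 + 2 × 4.690 = 15.530
α = (5/4)·(1 − 6.15/15.530) = 0.755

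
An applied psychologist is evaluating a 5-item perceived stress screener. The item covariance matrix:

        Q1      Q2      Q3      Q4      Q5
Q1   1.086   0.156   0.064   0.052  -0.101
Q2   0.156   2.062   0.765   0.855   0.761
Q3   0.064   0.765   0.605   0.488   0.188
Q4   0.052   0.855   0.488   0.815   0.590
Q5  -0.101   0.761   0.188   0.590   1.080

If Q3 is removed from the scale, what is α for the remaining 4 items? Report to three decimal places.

α = 0.638

Remaining items: Q1, Q2, Q4, Q5 (k = 4).
sum of item variances = 1.086 + 2.062 + 0.815 + 1.080 = 5.043
total variance = 5.043 + 2 × 2.313 = 9.669
α (item deleted) = (4/3)·(1 − 5.043/9.669) = 0.638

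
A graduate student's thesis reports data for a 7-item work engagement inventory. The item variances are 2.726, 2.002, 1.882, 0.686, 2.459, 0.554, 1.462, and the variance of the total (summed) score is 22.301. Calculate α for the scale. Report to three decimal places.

α = 0.551

Σσᵢ² = 2.726 + 2.002 + 1.882 + 0.686 + 2.459 + 0.554 + 1.462 = 11.771
α = (k/(k−1))·(1 − Σσᵢ²/σ²_total) = (7/6)·(1 − 11.771/22.301) = 0.551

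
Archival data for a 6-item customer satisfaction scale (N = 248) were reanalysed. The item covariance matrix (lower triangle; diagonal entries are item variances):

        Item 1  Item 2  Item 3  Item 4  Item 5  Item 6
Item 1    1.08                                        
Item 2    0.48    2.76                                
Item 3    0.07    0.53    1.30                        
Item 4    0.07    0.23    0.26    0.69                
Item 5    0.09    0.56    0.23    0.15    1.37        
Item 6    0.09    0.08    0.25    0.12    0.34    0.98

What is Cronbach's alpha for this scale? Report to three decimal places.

Cronbach's alpha = 0.558

Σσ²ᵢ = 1.08 + 2.76 + 1.30 + 0.69 + 1.37 + 0.98 = 8.18
Σ_{i<j} σ_ij = 3.55
σ²_total = 8.18 + 2 × 3.55 = 15.28
α = (k/(k−1))·(1 − Σσ²ᵢ/σ²_total) = (6/5)·(1 − 8.18/15.28) = 0.558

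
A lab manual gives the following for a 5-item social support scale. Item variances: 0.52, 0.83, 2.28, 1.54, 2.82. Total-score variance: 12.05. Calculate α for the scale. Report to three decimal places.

α = 0.421

Σσ²ᵢ = 0.52 + 0.83 + 2.28 + 1.54 + 2.82 = 7.99
α = (k/(k−1))·(1 − Σσ²ᵢ/total variance) = (5/4)·(1 − 7.99/12.05) = 0.421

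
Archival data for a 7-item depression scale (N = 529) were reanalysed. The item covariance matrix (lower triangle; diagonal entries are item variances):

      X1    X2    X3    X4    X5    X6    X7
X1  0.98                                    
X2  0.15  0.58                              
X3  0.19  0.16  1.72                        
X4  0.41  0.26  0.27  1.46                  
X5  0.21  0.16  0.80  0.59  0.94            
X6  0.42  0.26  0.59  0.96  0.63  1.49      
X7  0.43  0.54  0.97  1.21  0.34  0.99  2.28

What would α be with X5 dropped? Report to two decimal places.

Remaining items: X1, X2, X3, X4, X6, X7 (k = 6).
Σσ²ᵢ = 0.98 + 0.58 + 1.72 + 1.46 + 1.49 + 2.28 = 8.51
σ²_total = 8.51 + 2 × 7.81 = 24.13
α (item deleted) = (6/5)·(1 − 8.51/24.13) = 0.78

α = 0.78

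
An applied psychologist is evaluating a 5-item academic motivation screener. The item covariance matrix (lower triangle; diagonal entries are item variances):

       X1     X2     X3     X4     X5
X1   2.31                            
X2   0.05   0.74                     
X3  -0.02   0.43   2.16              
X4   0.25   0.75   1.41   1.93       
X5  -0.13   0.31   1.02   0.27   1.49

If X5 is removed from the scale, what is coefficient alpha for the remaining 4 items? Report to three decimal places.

Remaining items: X1, X2, X3, X4 (k = 4).
sum of item variances = 2.31 + 0.74 + 2.16 + 1.93 = 7.14
total variance = 7.14 + 2 × 2.87 = 12.88
α (item deleted) = (4/3)·(1 − 7.14/12.88) = 0.594

coefficient alpha = 0.594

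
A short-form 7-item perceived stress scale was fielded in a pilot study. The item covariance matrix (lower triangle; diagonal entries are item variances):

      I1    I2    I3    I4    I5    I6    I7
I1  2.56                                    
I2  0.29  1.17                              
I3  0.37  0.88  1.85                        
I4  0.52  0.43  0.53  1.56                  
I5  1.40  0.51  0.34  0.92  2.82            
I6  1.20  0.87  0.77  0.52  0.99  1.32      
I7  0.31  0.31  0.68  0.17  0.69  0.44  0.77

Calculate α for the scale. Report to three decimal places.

α = 0.800

sum of item variances = 2.56 + 1.17 + 1.85 + 1.56 + 2.82 + 1.32 + 0.77 = 12.05
Σ_{i<j} σ_ij = 13.14
σ²_total = 12.05 + 2 × 13.14 = 38.33
α = (k/(k−1))·(1 − sum of item variances/σ²_total) = (7/6)·(1 − 12.05/38.33) = 0.800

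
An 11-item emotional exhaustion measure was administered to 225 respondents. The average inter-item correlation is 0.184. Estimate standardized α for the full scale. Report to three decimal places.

α = 0.713

Standardized α = k·r̄ / (1 + (k−1)·r̄) = 11 × 0.184 / (1 + 10 × 0.184)
  = 2.0240 / 2.8400 = 0.713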